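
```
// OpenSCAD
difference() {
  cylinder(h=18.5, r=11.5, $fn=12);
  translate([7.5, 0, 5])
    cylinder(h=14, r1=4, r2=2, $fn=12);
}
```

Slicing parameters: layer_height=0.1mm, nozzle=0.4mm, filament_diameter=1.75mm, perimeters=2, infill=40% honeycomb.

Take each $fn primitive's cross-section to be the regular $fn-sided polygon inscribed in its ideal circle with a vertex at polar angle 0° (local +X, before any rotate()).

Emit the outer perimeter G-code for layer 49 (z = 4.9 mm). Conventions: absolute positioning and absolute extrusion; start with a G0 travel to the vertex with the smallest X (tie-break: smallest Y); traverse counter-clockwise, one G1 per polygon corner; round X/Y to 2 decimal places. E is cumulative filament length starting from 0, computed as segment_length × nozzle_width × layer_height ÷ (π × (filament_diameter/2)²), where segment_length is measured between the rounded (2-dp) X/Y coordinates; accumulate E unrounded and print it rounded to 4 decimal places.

At z = 4.9 mm: the r=11.5 cylinder contributes a regular 12-gon of circumradius 11.5; the cone at (7.5, 0) is not intersected at this z (z outside [5, 19]); Subtracting the remaining from the first: none of the subtracted shapes is present at this height, so the r=11.5 cylinder is unchanged — 1 connected region. The outline is a single polygon with 12 vertices. Extrusion per mm of travel: 0.4 × 0.1 / (π × 0.875²) = 0.016630. Accumulating E over each segment gives final E = 1.1880.

G0 X-11.50 Y0.00 Z4.90
G1 X-9.96 Y-5.75 E0.0990
G1 X-5.75 Y-9.96 E0.1980
G1 X0.00 Y-11.50 E0.2970
G1 X5.75 Y-9.96 E0.3960
G1 X9.96 Y-5.75 E0.4950
G1 X11.50 Y0.00 E0.5940
G1 X9.96 Y5.75 E0.6930
G1 X5.75 Y9.96 E0.7920
G1 X0.00 Y11.50 E0.8910
G1 X-5.75 Y9.96 E0.9900
G1 X-9.96 Y5.75 E1.0890
G1 X-11.50 Y0.00 E1.1880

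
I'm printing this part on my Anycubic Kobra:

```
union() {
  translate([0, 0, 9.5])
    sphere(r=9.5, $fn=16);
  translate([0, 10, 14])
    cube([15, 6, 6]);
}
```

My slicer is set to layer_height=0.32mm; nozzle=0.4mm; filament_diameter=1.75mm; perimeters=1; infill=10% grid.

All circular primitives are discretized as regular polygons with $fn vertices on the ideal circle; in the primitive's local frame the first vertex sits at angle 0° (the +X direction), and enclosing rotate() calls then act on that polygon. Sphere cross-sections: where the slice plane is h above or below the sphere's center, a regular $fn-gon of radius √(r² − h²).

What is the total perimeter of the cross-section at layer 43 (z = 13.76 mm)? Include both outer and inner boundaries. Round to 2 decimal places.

At z = 13.76 mm: the r=9.5 sphere slices to a regular 16-gon of circumradius 8.491 (√(r²−h²) with h=4.26 from center) (perimeter = 2·16·8.491·sin(180°/16) = 53.01 mm); the cube at (0, 10) is not intersected at this z (z outside [14, 20]); Combining (union): only the r=9.5 sphere is present, so the union is just that shape — boundary = 53.01 mm. Overall, the cross-section is a single solid region. Total boundary length (outer) = 53.01 mm.

53.01 mm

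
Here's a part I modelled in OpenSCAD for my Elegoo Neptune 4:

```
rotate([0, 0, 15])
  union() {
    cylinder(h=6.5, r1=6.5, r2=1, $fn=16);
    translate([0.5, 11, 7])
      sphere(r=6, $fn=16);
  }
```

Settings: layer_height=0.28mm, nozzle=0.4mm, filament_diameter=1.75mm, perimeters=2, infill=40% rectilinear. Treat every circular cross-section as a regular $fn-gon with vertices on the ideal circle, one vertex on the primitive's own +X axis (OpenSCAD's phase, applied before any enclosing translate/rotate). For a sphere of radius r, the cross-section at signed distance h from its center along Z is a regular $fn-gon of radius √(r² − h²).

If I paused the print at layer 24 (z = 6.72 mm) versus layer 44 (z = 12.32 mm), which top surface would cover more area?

Layer 24 (z = 6.72): the cone is not intersected at this z (z outside [0, 6.5]); the r=6 sphere at (0.5, 11) contributes a regular 16-gon of circumradius √(6²−0.28²) = 5.993 (area = (16/2)·5.993²·sin(360°/16) = 109.97 mm²); Merging all regions: only the r=6 sphere at (0.5, 11) is present, so the union is just that shape — area = 109.97 mm²; (whole slice rotated 15° about Z — lengths, areas and connectivity unchanged). So its area = 109.97 mm². Layer 44 (z = 12.32): the cone does not reach this height (z outside [0, 6.5]); the sphere at (0.5, 11): section is a regular 16-gon, circumradius = √(r²−h²) = √(6²−5.32²) = 2.774 (area = (16/2)·2.774²·sin(360°/16) = 23.57 mm²); Merging all regions: only the r=6 sphere at (0.5, 11) is present, so the union is just that shape — area = 23.57 mm²; (whole slice rotated 15° about Z — lengths, areas and connectivity unchanged). So its area = 23.57 mm². Layer 24 is larger (109.97 vs 23.57 mm²).

layer 24 (z = 6.72 mm)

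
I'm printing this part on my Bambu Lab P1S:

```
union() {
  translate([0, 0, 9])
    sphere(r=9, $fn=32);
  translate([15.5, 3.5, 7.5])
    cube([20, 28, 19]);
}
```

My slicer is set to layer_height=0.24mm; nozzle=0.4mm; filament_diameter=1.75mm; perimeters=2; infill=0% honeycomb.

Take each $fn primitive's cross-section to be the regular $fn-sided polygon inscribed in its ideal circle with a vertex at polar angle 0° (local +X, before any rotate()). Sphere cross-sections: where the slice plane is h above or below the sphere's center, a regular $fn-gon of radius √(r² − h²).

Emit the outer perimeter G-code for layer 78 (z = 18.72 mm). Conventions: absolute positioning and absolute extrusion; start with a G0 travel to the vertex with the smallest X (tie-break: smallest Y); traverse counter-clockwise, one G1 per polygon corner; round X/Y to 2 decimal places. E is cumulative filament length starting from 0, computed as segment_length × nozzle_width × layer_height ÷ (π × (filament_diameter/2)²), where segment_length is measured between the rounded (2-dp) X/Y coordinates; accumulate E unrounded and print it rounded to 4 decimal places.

At z = 18.72 mm: the sphere does not reach this height (|z−center|=9.720 > r=9); the cube at (15.5, 3.5) is present — its section is the full 20×28 rectangle; Taking the union: only the 20×28 cube at (15.5, 3.5) is present, so the union is just that shape — 1 connected region. The outline is a single polygon with 4 vertices. Extrusion per mm of travel: 0.4 × 0.24 / (π × 0.875²) = 0.039912. Accumulating E over each segment gives final E = 3.8316.

G0 X15.50 Y3.50 Z18.72
G1 X35.50 Y3.50 E0.7982
G1 X35.50 Y31.50 E1.9158
G1 X15.50 Y31.50 E2.7140
G1 X15.50 Y3.50 E3.8316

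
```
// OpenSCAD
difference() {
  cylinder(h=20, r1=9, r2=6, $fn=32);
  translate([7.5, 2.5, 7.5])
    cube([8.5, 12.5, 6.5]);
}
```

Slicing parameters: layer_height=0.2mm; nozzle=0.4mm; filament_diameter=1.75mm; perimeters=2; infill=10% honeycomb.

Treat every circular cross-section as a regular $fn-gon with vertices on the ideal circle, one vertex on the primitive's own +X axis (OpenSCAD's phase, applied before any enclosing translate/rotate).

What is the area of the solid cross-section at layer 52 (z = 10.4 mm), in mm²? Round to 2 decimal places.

At z = 10.4 mm: the cone: at t=0.520 of its height the radius interpolates to r₁+(r₂−r₁)t = 7.440, giving a regular 32-gon of that circumradius (area = (32/2)·7.440²·sin(360°/32) = 172.78 mm²); the 8.5×12.5 cube at (7.5, 2.5) contributes its full rectangle (area 106.25 mm²); After the difference (first − rest): starting from the cone (172.78 mm²), the 8.5×12.5 cube at (7.5, 2.5) misses the remaining region (no effect) — area = 172.78 mm². Overall, the cross-section is a single solid region. Net area = 172.78 mm².

172.78 mm²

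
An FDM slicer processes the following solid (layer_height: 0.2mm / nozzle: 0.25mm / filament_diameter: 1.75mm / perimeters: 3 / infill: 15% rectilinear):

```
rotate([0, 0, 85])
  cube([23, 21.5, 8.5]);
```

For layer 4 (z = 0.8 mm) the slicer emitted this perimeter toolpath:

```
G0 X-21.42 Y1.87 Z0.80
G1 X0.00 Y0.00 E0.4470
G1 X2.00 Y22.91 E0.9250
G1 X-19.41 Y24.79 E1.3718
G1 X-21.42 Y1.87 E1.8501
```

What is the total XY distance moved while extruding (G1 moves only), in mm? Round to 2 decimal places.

89.00 mm

Sum the Euclidean lengths of each G1 segment: total = 89.00 mm.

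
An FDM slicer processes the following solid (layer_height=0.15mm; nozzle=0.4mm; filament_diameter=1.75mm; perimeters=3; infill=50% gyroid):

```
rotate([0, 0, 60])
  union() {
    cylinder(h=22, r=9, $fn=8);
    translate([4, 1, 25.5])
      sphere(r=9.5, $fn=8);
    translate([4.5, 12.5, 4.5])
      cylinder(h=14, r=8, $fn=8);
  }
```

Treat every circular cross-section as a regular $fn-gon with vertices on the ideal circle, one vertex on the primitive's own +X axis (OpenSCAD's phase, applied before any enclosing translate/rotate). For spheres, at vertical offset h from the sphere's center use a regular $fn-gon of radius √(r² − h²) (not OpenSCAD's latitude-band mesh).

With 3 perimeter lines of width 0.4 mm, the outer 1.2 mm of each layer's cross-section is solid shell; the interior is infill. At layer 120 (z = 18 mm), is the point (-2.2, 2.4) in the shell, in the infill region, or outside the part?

At z = 18 mm: the r=9 cylinder contributes a regular 8-gon of circumradius 9; the sphere at (4, 1): section is a regular 8-gon, circumradius = √(r²−h²) = √(9.5²−7.5²) = 5.831; the r=8 cylinder at (4.5, 12.5) contributes a regular 8-gon of circumradius 8; Merging all regions: the regions partially overlap (shared area 107.07 mm²), so overlapping operands fuse into one piece — 1 connected region; (rotated 60° about Z; rotation is an isometry so areas/perimeters/island counts are preserved). Overall, the cross-section is a single solid region. Undo the 60° rotation: the query point maps to (0.978, 3.105) in the un-rotated model frame. The nearest boundary edge runs (-6.36, 6.36)→(-1.75, 8.28); distance from the point to it = 5.85 mm. The point is inside the cross-section and 5.85 mm from the nearest boundary — more than the 1.2 mm shell width (3 × 0.4), so it's in the infill interior.

infill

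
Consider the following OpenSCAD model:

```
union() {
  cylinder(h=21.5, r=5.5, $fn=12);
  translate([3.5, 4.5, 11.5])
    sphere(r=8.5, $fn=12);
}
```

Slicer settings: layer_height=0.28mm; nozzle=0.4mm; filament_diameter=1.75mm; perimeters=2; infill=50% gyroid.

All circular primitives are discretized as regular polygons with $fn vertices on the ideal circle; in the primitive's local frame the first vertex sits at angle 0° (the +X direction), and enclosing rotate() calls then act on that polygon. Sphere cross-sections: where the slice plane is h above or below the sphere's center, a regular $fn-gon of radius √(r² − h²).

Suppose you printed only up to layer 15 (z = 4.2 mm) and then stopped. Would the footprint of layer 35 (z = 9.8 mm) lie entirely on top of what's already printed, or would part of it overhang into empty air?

part overhangs

Compare the two slices. At z = 4.2: the cylinder: section is a regular 12-gon, circumradius r=5.5 (area = (12/2)·5.500²·sin(360°/12) = 90.75 mm²); the r=8.5 sphere at (3.5, 4.5) contributes a regular 12-gon of circumradius √(8.5²−7.3²) = 4.354 (area = (12/2)·4.354²·sin(360°/12) = 56.88 mm²); Combining (union): the regions partially overlap — summed areas 147.63 mm² minus the doubly-counted overlap 21.06 mm² gives 126.57 mm² — area = 126.57 mm². At z = 9.8: the r=5.5 cylinder contributes a regular 12-gon of circumradius 5.5 (area = (12/2)·5.500²·sin(360°/12) = 90.75 mm²); the r=8.5 sphere at (3.5, 4.5) contributes a regular 12-gon of circumradius √(8.5²−1.7²) = 8.328 (area = (12/2)·8.328²·sin(360°/12) = 208.08 mm²); Combining (union): the regions partially overlap — summed areas 298.83 mm² minus the doubly-counted overlap 64.69 mm² gives 234.14 mm² — area = 234.14 mm². Checking containment: at z = 9.8 the cross-section extends beyond the z = 4.2 cross-section by about 107.57 mm².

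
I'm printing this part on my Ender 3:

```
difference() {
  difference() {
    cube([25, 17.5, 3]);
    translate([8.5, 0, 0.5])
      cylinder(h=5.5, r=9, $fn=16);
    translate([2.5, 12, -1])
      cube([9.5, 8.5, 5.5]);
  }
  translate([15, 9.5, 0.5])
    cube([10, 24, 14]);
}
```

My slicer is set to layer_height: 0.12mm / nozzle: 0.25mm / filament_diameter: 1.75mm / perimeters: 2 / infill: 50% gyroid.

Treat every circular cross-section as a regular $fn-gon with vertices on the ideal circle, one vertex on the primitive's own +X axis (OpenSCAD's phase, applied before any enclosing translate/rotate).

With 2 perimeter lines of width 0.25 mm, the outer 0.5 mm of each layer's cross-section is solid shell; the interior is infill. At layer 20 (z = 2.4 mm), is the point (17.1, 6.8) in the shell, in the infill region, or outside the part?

At z = 2.4 mm: the cube (footprint 25×17.5) is included at this height; the r=9 cylinder at (8.5, 0) contributes a regular 16-gon of circumradius 9; the cube at (2.5, 12) (footprint 9.5×8.5) is included at this height; Subtracting the remaining from the first: starting from the 25×17.5 cube, the r=9 cylinder at (8.5, 0) partially overlaps it — only the 123.36 mm² overlap (of its 247.98 mm²) is removed, clipping the outline; the 9.5×8.5 cube at (2.5, 12) partially overlaps it — only the 52.25 mm² overlap (of its 80.75 mm²) is removed, clipping the outline — 1 connected region; the cube at (15, 9.5) (footprint 10×24) is included at this height; After the difference (first − rest): starting from that combined region, the 10×24 cube at (15, 9.5) partially overlaps it — only the 80.00 mm² overlap (of its 240.00 mm²) is removed, clipping the outline — 1 connected region. Overall, the cross-section is a single solid region. The nearest boundary edge runs (16.81, 3.44)→(14.86, 6.36); distance from the point to it = 2.10 mm. The point is inside the cross-section and 2.10 mm from the nearest boundary — more than the 0.5 mm shell width (2 × 0.25), so it's in the infill interior.

infill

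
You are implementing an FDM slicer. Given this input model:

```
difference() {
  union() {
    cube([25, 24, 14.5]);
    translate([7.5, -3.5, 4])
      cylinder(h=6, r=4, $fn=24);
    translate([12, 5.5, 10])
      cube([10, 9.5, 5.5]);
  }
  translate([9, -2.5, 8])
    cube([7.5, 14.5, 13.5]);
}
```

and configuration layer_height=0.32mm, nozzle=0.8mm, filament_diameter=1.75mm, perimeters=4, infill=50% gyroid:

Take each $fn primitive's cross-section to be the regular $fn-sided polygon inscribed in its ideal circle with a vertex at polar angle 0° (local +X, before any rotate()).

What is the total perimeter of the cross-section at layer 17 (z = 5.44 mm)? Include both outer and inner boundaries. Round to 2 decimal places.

115.25 mm

At z = 5.44 mm: the 25×24 cube contributes its full rectangle (perimeter 98.00 mm); the r=4 cylinder at (7.5, -3.5) gives a regular 24-gon of circumradius 4 (constant along its height) (perimeter = 2·24·4.000·sin(180°/24) = 25.06 mm); the cube at (12, 5.5) is not intersected at this z (z outside [10, 15.5]); Taking the union: the regions partially overlap (shared area 1.21 mm²), so the edge portions inside another operand are dropped and the merged outline is re-measured after clipping — boundary = 115.25 mm; the cube at (9, -2.5) is not intersected at this z (z outside [8, 21.5]); Taking the first minus the rest: none of the subtracted shapes is present at this height, so the result so far is unchanged — boundary = 115.25 mm. Overall, the cross-section is a single solid region. Total boundary length (outer) = 115.25 mm.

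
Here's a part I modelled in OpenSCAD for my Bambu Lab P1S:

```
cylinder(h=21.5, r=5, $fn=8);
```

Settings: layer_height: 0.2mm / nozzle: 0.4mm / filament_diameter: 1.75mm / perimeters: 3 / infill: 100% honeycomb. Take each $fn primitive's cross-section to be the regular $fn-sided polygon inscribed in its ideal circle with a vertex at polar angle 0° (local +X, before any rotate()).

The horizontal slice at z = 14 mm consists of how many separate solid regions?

1

At z = 14 mm: the r=5 cylinder contributes a regular 8-gon of circumradius 5. The result has 1 disconnected region.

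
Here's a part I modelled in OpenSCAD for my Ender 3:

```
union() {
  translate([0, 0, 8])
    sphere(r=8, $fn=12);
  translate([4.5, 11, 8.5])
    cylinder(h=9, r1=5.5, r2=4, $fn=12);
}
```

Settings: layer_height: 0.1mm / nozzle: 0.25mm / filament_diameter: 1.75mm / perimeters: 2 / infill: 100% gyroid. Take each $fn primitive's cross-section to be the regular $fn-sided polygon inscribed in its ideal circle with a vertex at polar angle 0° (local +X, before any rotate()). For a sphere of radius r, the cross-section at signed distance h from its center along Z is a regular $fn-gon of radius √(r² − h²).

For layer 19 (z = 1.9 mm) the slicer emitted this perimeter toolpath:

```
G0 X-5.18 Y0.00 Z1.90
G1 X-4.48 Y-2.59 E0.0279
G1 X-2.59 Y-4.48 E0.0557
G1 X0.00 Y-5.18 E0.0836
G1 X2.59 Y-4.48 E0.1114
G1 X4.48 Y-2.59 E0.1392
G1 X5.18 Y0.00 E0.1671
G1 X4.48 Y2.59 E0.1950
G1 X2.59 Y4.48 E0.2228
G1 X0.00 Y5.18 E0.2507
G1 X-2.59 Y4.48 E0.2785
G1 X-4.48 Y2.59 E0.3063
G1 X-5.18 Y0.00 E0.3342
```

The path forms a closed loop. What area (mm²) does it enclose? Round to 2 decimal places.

80.39 mm²

Apply the shoelace formula to the sequence of (X, Y) vertices; enclosed area = 80.39 mm².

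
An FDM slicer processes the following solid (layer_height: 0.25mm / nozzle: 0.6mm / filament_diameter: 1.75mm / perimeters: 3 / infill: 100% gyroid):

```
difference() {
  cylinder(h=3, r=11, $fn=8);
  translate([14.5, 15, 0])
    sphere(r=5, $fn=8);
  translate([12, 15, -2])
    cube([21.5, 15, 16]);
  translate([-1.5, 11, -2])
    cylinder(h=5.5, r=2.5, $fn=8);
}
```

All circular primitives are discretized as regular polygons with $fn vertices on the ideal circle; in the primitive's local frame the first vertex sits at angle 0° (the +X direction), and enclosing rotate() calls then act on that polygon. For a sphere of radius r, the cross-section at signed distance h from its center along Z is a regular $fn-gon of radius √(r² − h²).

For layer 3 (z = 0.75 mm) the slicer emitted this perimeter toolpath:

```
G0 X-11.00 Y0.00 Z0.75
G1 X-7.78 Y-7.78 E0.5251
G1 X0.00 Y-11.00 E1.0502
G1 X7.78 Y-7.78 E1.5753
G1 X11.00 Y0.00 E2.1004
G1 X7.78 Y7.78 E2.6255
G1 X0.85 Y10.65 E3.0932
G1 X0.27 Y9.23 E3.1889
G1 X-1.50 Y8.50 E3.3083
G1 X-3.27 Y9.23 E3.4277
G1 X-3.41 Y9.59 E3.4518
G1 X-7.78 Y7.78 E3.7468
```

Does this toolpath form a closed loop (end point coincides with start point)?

Start point (G0): (-11.00, 0.00). End point (last G1): the path does not return to the start — open.

no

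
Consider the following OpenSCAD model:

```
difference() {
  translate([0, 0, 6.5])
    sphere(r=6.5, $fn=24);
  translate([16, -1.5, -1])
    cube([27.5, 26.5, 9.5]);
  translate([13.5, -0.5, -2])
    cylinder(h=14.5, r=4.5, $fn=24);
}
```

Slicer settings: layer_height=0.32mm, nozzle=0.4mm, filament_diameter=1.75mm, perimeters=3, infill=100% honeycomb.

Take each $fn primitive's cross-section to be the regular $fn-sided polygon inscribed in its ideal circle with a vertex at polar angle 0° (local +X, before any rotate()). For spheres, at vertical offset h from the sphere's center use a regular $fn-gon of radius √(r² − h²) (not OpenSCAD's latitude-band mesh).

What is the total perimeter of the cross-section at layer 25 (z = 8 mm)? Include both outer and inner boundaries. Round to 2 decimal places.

At z = 8 mm: the sphere: section is a regular 24-gon, circumradius = √(r²−h²) = √(6.5²−1.5²) = 6.325 (perimeter = 2·24·6.325·sin(180°/24) = 39.62 mm); the cube at (16, -1.5) (footprint 27.5×26.5) is included at this height (perimeter 108.00 mm); the cylinder at (13.5, -0.5): section is a regular 24-gon, circumradius r=4.5 (perimeter = 2·24·4.500·sin(180°/24) = 28.19 mm); After the difference (first − rest): starting from the r=6.5 sphere, the 27.5×26.5 cube at (16, -1.5) misses the remaining region (no effect); the r=4.5 cylinder at (13.5, -0.5) misses the remaining region (no effect) — boundary = 39.62 mm. Overall, the cross-section is a single solid region. Total boundary length (outer) = 39.62 mm.

39.62 mm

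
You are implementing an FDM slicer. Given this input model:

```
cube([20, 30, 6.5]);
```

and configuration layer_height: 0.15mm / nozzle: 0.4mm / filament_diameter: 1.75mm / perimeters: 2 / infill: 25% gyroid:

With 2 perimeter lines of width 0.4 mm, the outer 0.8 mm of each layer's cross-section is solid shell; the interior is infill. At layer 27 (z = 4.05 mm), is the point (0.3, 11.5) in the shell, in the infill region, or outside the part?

shell

At z = 4.05 mm: the cube is present — its section is the full 20×30 rectangle. Overall, the cross-section is a single solid region. The nearest boundary edge runs (0.00, 30.00)→(0.00, 0.00); distance from the point to it = 0.30 mm. The point is inside the cross-section, 0.30 mm from the nearest boundary — within the 0.8 mm shell band (2 × 0.4).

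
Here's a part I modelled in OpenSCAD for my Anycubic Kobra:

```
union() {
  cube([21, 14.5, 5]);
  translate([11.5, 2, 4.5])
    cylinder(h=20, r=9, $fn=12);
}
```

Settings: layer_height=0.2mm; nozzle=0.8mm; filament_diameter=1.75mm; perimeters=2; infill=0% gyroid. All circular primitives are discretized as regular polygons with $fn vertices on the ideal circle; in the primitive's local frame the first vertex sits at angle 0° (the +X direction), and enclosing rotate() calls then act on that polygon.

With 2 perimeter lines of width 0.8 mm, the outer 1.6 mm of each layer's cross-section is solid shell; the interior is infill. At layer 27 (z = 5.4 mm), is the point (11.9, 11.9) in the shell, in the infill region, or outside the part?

outside

At z = 5.4 mm: the cube does not reach this height (z outside [0, 5]); the cylinder at (11.5, 2): section is a regular 12-gon, circumradius r=9; Merging all regions: only the r=9 cylinder at (11.5, 2) is present, so the union is just that shape — 1 connected region. Overall, the cross-section is a single solid region. The nearest boundary edge runs (16.00, 9.79)→(11.50, 11.00); distance from the point to it = 0.97 mm. The point is not inside any of the regions above, so it lies outside the cross-section (0.97 mm from the nearest boundary).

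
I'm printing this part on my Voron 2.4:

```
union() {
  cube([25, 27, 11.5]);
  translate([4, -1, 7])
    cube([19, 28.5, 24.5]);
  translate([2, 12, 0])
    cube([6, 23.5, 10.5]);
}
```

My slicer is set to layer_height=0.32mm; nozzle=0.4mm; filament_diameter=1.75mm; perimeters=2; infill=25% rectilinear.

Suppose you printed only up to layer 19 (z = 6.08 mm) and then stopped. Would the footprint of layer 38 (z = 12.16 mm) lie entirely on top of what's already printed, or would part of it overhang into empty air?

part overhangs

Compare the two slices. At z = 6.08: the cube is present — its section is the full 25×27 rectangle (area 675.00 mm²); the cube at (4, -1) does not reach this height (z outside [7, 31.5]); the cube at (2, 12) (footprint 6×23.5) is included at this height (area 141.00 mm²); Merging all regions: the regions partially overlap — summed areas 816.00 mm² minus the doubly-counted overlap 90.00 mm² gives 726.00 mm² — area = 726.00 mm². At z = 12.16: the cube is not intersected at this z (z outside [0, 11.5]); the cube at (4, -1) (footprint 19×28.5) is included at this height (area 541.50 mm²); the cube at (2, 12) is not intersected at this z (z outside [0, 10.5]); Combining (union): only the 19×28.5 cube at (4, -1) is present, so the union is just that shape — area = 541.50 mm². Checking containment: at z = 12.16 the cross-section extends beyond the z = 6.08 cross-section by about 26.50 mm².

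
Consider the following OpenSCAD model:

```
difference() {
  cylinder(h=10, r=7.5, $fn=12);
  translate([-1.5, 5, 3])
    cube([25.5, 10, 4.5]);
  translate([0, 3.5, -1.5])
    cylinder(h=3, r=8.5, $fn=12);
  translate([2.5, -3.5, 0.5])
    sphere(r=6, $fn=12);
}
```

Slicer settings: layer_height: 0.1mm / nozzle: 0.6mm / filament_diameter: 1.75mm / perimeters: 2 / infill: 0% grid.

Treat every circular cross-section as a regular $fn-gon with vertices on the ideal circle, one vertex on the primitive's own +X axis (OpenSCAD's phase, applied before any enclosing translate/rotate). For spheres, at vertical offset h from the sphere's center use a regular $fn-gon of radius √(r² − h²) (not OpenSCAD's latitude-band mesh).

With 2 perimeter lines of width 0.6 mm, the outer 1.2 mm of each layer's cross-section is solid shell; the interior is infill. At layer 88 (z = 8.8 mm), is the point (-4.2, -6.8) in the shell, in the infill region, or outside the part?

At z = 8.8 mm: the r=7.5 cylinder gives a regular 12-gon of circumradius 7.5 (constant along its height); the cube at (-1.5, 5) is not intersected at this z (z outside [3, 7.5]); the cylinder at (0, 3.5) is absent (z outside [-1.5, 1.5]); the sphere at (2.5, -3.5) is not intersected at this z (|z−center|=8.300 > r=6); Taking the first minus the rest: none of the subtracted shapes is present at this height, so the r=7.5 cylinder is unchanged — 1 connected region. Overall, the cross-section is a single solid region. The nearest boundary edge runs (-6.50, -3.75)→(-3.75, -6.50); distance from the point to it = 0.53 mm. The point is not inside any of the regions above, so it lies outside the cross-section (0.53 mm from the nearest boundary).

outside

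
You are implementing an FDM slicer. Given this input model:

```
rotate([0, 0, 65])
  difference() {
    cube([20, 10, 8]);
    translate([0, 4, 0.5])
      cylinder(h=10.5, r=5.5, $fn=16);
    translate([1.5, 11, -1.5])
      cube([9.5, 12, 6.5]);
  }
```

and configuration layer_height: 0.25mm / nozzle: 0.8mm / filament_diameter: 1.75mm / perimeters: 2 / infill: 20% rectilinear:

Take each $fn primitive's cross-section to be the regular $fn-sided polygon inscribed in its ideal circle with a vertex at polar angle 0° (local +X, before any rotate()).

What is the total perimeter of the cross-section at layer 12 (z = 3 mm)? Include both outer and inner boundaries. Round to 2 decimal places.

59.85 mm

At z = 3 mm: the 20×10 cube contributes its full rectangle (perimeter 60.00 mm); the cylinder at (0, 4): section is a regular 16-gon, circumradius r=5.5 (perimeter = 2·16·5.500·sin(180°/16) = 34.34 mm); the cube at (1.5, 11) (footprint 9.5×12) is included at this height (perimeter 43.00 mm); After the difference (first − rest): starting from the 20×10 cube, the r=5.5 cylinder at (0, 4) partially overlaps it — only the 42.71 mm² overlap (of its 92.61 mm²) is removed, clipping the outline; the 9.5×12 cube at (1.5, 11) misses the remaining region (no effect) — boundary = 59.85 mm; (whole slice rotated 65° about Z — lengths, areas and connectivity unchanged). Overall, the cross-section is a single solid region. Total boundary length (outer) = 59.85 mm.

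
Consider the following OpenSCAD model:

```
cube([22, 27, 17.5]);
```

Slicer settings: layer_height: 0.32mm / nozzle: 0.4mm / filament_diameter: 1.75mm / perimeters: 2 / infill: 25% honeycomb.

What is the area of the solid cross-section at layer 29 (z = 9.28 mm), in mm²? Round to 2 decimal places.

At z = 9.28 mm: the cube (footprint 22×27) is included at this height (area 594.00 mm²). Overall, the cross-section is a single solid region. Net area = 594.00 mm².

594.00 mm²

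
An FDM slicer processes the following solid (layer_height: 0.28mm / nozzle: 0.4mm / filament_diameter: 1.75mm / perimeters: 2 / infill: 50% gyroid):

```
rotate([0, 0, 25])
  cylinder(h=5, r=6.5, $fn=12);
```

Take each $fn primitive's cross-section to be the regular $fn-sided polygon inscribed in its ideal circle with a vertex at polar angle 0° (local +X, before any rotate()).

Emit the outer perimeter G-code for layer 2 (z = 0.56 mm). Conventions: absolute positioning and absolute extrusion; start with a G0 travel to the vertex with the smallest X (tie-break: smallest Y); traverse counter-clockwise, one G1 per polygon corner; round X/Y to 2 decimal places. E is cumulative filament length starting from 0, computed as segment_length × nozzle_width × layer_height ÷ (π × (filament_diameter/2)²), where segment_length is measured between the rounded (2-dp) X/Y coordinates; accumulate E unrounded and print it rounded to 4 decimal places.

G0 X-6.48 Y0.57 Z0.56
G1 X-5.89 Y-2.75 E0.1570
G1 X-3.73 Y-5.32 E0.3133
G1 X-0.57 Y-6.48 E0.4701
G1 X2.75 Y-5.89 E0.6271
G1 X5.32 Y-3.73 E0.7834
G1 X6.48 Y-0.57 E0.9402
G1 X5.89 Y2.75 E1.0972
G1 X3.73 Y5.32 E1.2535
G1 X0.57 Y6.48 E1.4102
G1 X-2.75 Y5.89 E1.5673
G1 X-5.32 Y3.73 E1.7236
G1 X-6.48 Y0.57 E1.8803

At z = 0.56 mm: the r=6.5 cylinder gives a regular 12-gon of circumradius 6.5 (constant along its height); (whole slice rotated 25° about Z — lengths, areas and connectivity unchanged). The outline is a single polygon with 12 vertices. Extrusion per mm of travel: 0.4 × 0.28 / (π × 0.875²) = 0.046564. Accumulating E over each segment gives final E = 1.8803.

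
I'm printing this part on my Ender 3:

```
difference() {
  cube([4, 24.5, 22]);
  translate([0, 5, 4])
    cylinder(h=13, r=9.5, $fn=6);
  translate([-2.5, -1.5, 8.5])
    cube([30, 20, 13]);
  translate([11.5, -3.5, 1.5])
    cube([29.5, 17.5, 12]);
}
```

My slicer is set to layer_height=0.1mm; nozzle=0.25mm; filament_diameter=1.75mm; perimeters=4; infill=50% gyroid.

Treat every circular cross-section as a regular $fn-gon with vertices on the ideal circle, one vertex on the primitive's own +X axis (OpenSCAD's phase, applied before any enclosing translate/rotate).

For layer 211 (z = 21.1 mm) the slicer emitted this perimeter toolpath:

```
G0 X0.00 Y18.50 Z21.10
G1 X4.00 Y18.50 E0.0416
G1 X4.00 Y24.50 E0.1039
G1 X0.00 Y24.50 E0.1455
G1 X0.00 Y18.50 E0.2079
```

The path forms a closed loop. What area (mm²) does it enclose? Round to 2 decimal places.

24.00 mm²

Apply the shoelace formula to the sequence of (X, Y) vertices; enclosed area = 24.00 mm².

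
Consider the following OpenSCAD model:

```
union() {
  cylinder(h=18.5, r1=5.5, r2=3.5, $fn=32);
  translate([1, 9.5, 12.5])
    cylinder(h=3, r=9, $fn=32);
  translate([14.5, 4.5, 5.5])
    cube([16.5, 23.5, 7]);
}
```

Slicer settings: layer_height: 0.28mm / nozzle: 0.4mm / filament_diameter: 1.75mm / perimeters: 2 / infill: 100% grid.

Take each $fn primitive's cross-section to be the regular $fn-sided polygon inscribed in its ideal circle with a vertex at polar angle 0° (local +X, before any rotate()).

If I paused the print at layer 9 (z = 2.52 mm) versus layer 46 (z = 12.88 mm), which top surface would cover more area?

Layer 9 (z = 2.52): the cone: at t=0.136 of its height the radius interpolates to r₁+(r₂−r₁)t = 5.228, giving a regular 32-gon of that circumradius (area = (32/2)·5.228²·sin(360°/32) = 85.30 mm²); the cylinder at (1, 9.5) is not intersected at this z (z outside [12.5, 15.5]); the cube at (14.5, 4.5) is absent (z outside [5.5, 12.5]); Taking the union: only the cone is present, so the union is just that shape — area = 85.30 mm². So its area = 85.30 mm². Layer 46 (z = 12.88): the cone contributes a regular 32-gon of circumradius 4.108 (interpolated between r1=5.5 and r2=3.5 at t=0.696) (area = (32/2)·4.108²·sin(360°/32) = 52.67 mm²); the r=9 cylinder at (1, 9.5) gives a regular 32-gon of circumradius 9 (constant along its height) (area = (32/2)·9.000²·sin(360°/32) = 252.84 mm²); the cube at (14.5, 4.5) is not intersected at this z (z outside [5.5, 12.5]); Merging all regions: the regions partially overlap — summed areas 305.50 mm² minus the doubly-counted overlap 19.21 mm² gives 286.30 mm² — area = 286.30 mm². So its area = 286.30 mm². Layer 46 is larger (286.30 vs 85.30 mm²).

layer 46 (z = 12.88 mm)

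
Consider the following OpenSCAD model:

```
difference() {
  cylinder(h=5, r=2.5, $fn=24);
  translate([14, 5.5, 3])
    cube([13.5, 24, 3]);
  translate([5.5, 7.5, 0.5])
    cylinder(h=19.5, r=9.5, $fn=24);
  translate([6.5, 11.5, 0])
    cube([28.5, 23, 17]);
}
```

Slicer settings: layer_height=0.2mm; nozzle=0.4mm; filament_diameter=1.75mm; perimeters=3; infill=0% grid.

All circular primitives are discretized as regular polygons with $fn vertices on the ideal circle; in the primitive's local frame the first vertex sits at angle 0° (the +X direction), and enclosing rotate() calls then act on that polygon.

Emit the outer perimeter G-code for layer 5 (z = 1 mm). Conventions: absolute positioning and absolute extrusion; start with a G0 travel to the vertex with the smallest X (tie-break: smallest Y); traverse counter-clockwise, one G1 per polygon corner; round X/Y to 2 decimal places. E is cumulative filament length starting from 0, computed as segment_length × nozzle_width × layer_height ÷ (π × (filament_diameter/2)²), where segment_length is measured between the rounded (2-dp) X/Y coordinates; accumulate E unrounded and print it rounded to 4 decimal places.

G0 X-2.50 Y0.00 Z1.00
G1 X-2.41 Y-0.65 E0.0218
G1 X-2.17 Y-1.25 E0.0433
G1 X-1.77 Y-1.77 E0.0651
G1 X-1.25 Y-2.17 E0.0870
G1 X-0.65 Y-2.41 E0.1085
G1 X0.00 Y-2.50 E0.1303
G1 X0.65 Y-2.41 E0.1521
G1 X1.25 Y-2.17 E0.1736
G1 X1.77 Y-1.77 E0.1954
G1 X2.13 Y-1.30 E0.2151
G1 X0.75 Y-0.73 E0.2648
G1 X-1.22 Y0.78 E0.3473
G1 X-1.87 Y1.63 E0.3829
G1 X-2.17 Y1.25 E0.3990
G1 X-2.41 Y0.65 E0.4205
G1 X-2.50 Y0.00 E0.4423

At z = 1 mm: the r=2.5 cylinder gives a regular 24-gon of circumradius 2.5 (constant along its height); the cube at (14, 5.5) is not intersected at this z (z outside [3, 6]); the r=9.5 cylinder at (5.5, 7.5) gives a regular 24-gon of circumradius 9.5 (constant along its height); the cube at (6.5, 11.5) is present — its section is the full 28.5×23 rectangle; After the difference (first − rest): starting from the r=2.5 cylinder, the r=9.5 cylinder at (5.5, 7.5) partially overlaps it — only the 9.88 mm² overlap (of its 280.30 mm²) is removed, clipping the outline; the 28.5×23 cube at (6.5, 11.5) misses the remaining region (no effect) — 1 connected region. The outline is a single polygon with 16 vertices. Extrusion per mm of travel: 0.4 × 0.2 / (π × 0.875²) = 0.033260. Accumulating E over each segment gives final E = 0.4423.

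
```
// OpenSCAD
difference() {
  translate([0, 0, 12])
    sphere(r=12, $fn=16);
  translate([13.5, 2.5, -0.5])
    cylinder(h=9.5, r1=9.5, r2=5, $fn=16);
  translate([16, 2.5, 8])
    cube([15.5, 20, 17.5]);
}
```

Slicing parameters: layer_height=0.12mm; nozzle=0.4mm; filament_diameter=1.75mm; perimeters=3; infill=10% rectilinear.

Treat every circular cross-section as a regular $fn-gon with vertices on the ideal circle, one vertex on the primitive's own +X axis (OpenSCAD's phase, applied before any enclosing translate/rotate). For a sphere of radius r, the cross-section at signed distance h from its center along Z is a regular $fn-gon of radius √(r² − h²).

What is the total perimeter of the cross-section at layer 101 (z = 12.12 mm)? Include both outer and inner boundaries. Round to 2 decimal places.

At z = 12.12 mm: the sphere: section is a regular 16-gon, circumradius = √(r²−h²) = √(12²−0.12²) = 11.999 (perimeter = 2·16·11.999·sin(180°/16) = 74.91 mm); the cone at (13.5, 2.5) is not intersected at this z (z outside [-0.5, 9]); the cube at (16, 2.5) (footprint 15.5×20) is included at this height (perimeter 71.00 mm); Taking the first minus the rest: starting from the r=12 sphere, the 15.5×20 cube at (16, 2.5) misses the remaining region (no effect) — boundary = 74.91 mm. Overall, the cross-section is a single solid region. Total boundary length (outer) = 74.91 mm.

74.91 mm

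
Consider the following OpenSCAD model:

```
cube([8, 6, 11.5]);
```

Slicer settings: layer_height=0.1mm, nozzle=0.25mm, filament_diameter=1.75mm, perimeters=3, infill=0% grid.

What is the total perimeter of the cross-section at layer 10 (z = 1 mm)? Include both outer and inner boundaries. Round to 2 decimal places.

At z = 1 mm: the cube (footprint 8×6) is included at this height (perimeter 28.00 mm). Overall, the cross-section is a single solid region. Total boundary length (outer) = 28.00 mm.

28.00 mm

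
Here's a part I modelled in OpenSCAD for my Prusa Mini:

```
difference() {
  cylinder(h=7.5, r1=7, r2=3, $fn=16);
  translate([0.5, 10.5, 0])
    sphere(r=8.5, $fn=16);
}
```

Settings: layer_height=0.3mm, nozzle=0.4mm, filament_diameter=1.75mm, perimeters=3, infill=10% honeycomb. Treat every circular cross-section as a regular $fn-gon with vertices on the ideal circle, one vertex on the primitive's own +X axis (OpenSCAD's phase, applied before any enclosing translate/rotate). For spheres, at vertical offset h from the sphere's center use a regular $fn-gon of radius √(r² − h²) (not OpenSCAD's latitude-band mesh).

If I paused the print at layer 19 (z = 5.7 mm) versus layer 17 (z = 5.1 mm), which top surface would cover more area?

Layer 19 (z = 5.7): the cone contributes a regular 16-gon of circumradius 3.960 (interpolated between r1=7 and r2=3 at t=0.760) (area = (16/2)·3.960²·sin(360°/16) = 48.01 mm²); the r=8.5 sphere at (0.5, 10.5) slices to a regular 16-gon of circumradius 6.306 (√(r²−h²) with h=5.7 from center) (area = (16/2)·6.306²·sin(360°/16) = 121.72 mm²); Taking the first minus the rest: starting from the cone (48.01 mm²), the r=8.5 sphere at (0.5, 10.5) misses the remaining region (no effect) — area = 48.01 mm². So its area = 48.01 mm². Layer 17 (z = 5.1): the cone: at t=0.680 of its height the radius interpolates to r₁+(r₂−r₁)t = 4.280, giving a regular 16-gon of that circumradius (area = (16/2)·4.280²·sin(360°/16) = 56.08 mm²); the sphere at (0.5, 10.5): section is a regular 16-gon, circumradius = √(r²−h²) = √(8.5²−5.1²) = 6.800 (area = (16/2)·6.800²·sin(360°/16) = 141.56 mm²); After the difference (first − rest): starting from the cone (56.08 mm²), the r=8.5 sphere at (0.5, 10.5) partially overlaps it — only the 0.82 mm² overlap (of its 141.56 mm²) is removed, clipping the outline — area = 55.26 mm². So its area = 55.26 mm². Layer 17 is larger (55.26 vs 48.01 mm²).

layer 17 (z = 5.1 mm)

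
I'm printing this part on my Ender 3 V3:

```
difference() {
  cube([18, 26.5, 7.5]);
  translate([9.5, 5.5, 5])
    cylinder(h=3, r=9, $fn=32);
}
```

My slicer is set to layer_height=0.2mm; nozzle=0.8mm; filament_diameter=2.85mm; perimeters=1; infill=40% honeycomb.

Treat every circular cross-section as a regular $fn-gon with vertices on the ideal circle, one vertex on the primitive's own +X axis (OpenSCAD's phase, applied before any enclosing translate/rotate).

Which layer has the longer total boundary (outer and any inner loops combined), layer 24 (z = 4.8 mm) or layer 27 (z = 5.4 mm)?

Layer 24 (z = 4.8): the 18×26.5 cube contributes its full rectangle (perimeter 89.00 mm); the cylinder at (9.5, 5.5) is absent (z outside [5, 8]); Taking the first minus the rest: none of the subtracted shapes is present at this height, so the 18×26.5 cube is unchanged — boundary = 89.00 mm. So its perimeter = 89.00 mm. Layer 27 (z = 5.4): the 18×26.5 cube contributes its full rectangle (perimeter 89.00 mm); the r=9 cylinder at (9.5, 5.5) contributes a regular 32-gon of circumradius 9 (perimeter = 2·32·9.000·sin(180°/32) = 56.46 mm); Taking the first minus the rest: starting from the 18×26.5 cube, the r=9 cylinder at (9.5, 5.5) partially overlaps it — only the 216.71 mm² overlap (of its 252.84 mm²) is removed, clipping the outline — boundary = 103.51 mm. So its perimeter = 103.51 mm. Layer 27 is larger (103.51 vs 89.00 mm).

layer 27 (z = 5.4 mm)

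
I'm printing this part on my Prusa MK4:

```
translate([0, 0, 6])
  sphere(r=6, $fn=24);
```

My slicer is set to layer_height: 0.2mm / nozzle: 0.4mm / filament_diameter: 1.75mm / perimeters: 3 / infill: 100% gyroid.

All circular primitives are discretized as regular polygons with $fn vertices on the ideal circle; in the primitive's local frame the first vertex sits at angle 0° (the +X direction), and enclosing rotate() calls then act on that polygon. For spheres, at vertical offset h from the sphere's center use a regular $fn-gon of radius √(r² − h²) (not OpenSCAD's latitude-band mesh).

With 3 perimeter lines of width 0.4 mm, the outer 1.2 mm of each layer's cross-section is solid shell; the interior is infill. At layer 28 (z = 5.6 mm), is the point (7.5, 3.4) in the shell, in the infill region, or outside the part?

At z = 5.6 mm: the r=6 sphere contributes a regular 24-gon of circumradius √(6²−0.4²) = 5.987. Overall, the cross-section is a single solid region. The nearest boundary edge runs (5.78, 1.55)→(5.18, 2.99); distance from the point to it = 2.29 mm. The point is not inside any of the regions above, so it lies outside the cross-section (2.29 mm from the nearest boundary).

outside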